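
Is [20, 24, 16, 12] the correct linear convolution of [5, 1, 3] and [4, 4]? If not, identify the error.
Recompute linear convolution of [5, 1, 3] and [4, 4]: y[0] = 5×4 = 20; y[1] = 5×4 + 1×4 = 24; y[2] = 1×4 + 3×4 = 16; y[3] = 3×4 = 12 → [20, 24, 16, 12]. Given [20, 24, 16, 12] matches, so answer: Yes

Yes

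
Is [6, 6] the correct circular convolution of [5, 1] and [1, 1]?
Recompute circular convolution of [5, 1] and [1, 1]: y[0] = 5×1 + 1×1 = 6; y[1] = 5×1 + 1×1 = 6 → [6, 6]. Given [6, 6] matches, so answer: Yes

Yes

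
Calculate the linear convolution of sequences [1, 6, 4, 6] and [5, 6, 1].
y[0] = 1×5 = 5; y[1] = 1×6 + 6×5 = 36; y[2] = 1×1 + 6×6 + 4×5 = 57; y[3] = 6×1 + 4×6 + 6×5 = 60; y[4] = 4×1 + 6×6 = 40; y[5] = 6×1 = 6

[5, 36, 57, 60, 40, 6]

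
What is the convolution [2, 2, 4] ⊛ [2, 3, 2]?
y[0] = 2×2 = 4; y[1] = 2×3 + 2×2 = 10; y[2] = 2×2 + 2×3 + 4×2 = 18; y[3] = 2×2 + 4×3 = 16; y[4] = 4×2 = 8

[4, 10, 18, 16, 8]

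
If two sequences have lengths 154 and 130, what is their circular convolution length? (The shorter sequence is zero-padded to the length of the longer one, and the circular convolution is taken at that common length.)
Circular convolution (zero-padding the shorter input) has length max(m, n) = max(154, 130) = 154

154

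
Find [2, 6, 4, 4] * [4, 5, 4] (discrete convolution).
y[0] = 2×4 = 8; y[1] = 2×5 + 6×4 = 34; y[2] = 2×4 + 6×5 + 4×4 = 54; y[3] = 6×4 + 4×5 + 4×4 = 60; y[4] = 4×4 + 4×5 = 36; y[5] = 4×4 = 16

[8, 34, 54, 60, 36, 16]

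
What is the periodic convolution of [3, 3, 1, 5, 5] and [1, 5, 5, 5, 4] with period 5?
Use y[k] = Σ_j f[j]·g[(k-j) mod 5]. y[0] = 3×1 + 3×4 + 1×5 + 5×5 + 5×5 = 70; y[1] = 3×5 + 3×1 + 1×4 + 5×5 + 5×5 = 72; y[2] = 3×5 + 3×5 + 1×1 + 5×4 + 5×5 = 76; y[3] = 3×5 + 3×5 + 1×5 + 5×1 + 5×4 = 60; y[4] = 3×4 + 3×5 + 1×5 + 5×5 + 5×1 = 62. Result: [70, 72, 76, 60, 62]

[70, 72, 76, 60, 62]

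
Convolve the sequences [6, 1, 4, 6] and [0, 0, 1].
y[0] = 6×0 = 0; y[1] = 6×0 + 1×0 = 0; y[2] = 6×1 + 1×0 + 4×0 = 6; y[3] = 1×1 + 4×0 + 6×0 = 1; y[4] = 4×1 + 6×0 = 4; y[5] = 6×1 = 6

[0, 0, 6, 1, 4, 6]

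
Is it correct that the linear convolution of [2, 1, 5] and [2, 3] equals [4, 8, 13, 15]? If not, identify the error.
Recompute linear convolution of [2, 1, 5] and [2, 3]: y[0] = 2×2 = 4; y[1] = 2×3 + 1×2 = 8; y[2] = 1×3 + 5×2 = 13; y[3] = 5×3 = 15 → [4, 8, 13, 15]. Given [4, 8, 13, 15] matches, so answer: Yes

Yes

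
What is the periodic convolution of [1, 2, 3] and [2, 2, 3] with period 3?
Use y[k] = Σ_j x[j]·h[(k-j) mod 3]. y[0] = 1×2 + 2×3 + 3×2 = 14; y[1] = 1×2 + 2×2 + 3×3 = 15; y[2] = 1×3 + 2×2 + 3×2 = 13. Result: [14, 15, 13]

[14, 15, 13]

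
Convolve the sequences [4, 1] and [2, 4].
y[0] = 4×2 = 8; y[1] = 4×4 + 1×2 = 18; y[2] = 1×4 = 4

[8, 18, 4]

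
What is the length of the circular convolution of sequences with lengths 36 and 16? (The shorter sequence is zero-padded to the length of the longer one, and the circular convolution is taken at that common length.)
Circular convolution (zero-padding the shorter input) has length max(m, n) = max(36, 16) = 36

36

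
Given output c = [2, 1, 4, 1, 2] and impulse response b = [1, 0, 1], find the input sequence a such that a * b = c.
Deconvolve c=[2, 1, 4, 1, 2] by b=[1, 0, 1]. Since b[0]=1, solve forward: a[0] = c[0] / 1 = 2; a[1] = (c[1] - 2×0) / 1 = 1; a[2] = (c[2] - 1×0 - 2×1) / 1 = 2. So a = [2, 1, 2]. Check by forward convolution: c[0] = 2×1 = 2; c[1] = 2×0 + 1×1 = 1; c[2] = 2×1 + 1×0 + 2×1 = 4; c[3] = 1×1 + 2×0 = 1; c[4] = 2×1 = 2

[2, 1, 2]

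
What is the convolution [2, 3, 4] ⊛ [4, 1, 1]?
y[0] = 2×4 = 8; y[1] = 2×1 + 3×4 = 14; y[2] = 2×1 + 3×1 + 4×4 = 21; y[3] = 3×1 + 4×1 = 7; y[4] = 4×1 = 4

[8, 14, 21, 7, 4]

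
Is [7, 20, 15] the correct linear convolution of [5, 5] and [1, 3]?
Recompute linear convolution of [5, 5] and [1, 3]: y[0] = 5×1 = 5; y[1] = 5×3 + 5×1 = 20; y[2] = 5×3 = 15 → [5, 20, 15]. Compare to given [7, 20, 15]: they differ at index 0: given 7, correct 5, so answer: No

No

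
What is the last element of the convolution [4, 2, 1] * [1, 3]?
Use y[k] = Σ_i a[i]·b[k-i] at k=3. y[3] = 1×3 = 3

3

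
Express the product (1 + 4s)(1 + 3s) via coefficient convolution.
Ascending coefficients: a = [1, 4], b = [1, 3]. c[0] = 1×1 = 1; c[1] = 1×3 + 4×1 = 7; c[2] = 4×3 = 12. Result coefficients: [1, 7, 12] → 1 + 7s + 12s^2

1 + 7s + 12s^2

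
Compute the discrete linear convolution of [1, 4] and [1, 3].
y[0] = 1×1 = 1; y[1] = 1×3 + 4×1 = 7; y[2] = 4×3 = 12

[1, 7, 12]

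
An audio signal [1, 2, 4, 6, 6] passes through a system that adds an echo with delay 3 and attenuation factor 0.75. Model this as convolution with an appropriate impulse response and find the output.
Direct-path + delayed-attenuated-path model → impulse response h = [1, 0, 0, 0.75] (1 at lag 0, 0.75 at lag 3). Output y[n] = x[n] + 0.75·x[n - 3] (with x[n] = 0 outside 0..4): y[0] = 1 + 0.75×0 = 1; y[1] = 2 + 0.75×0 = 2; y[2] = 4 + 0.75×0 = 4; y[3] = 6 + 0.75×1 = 6.75; y[4] = 6 + 0.75×2 = 7.5; y[5] = 0 + 0.75×4 = 3.0; y[6] = 0 + 0.75×6 = 4.5; y[7] = 0 + 0.75×6 = 4.5. So y = [1, 2, 4, 6.75, 7.5, 3.0, 4.5, 4.5]

[1, 2, 4, 6.75, 7.5, 3.0, 4.5, 4.5]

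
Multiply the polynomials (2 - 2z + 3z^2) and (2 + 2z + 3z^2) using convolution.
Ascending coefficients: a = [2, -2, 3], b = [2, 2, 3]. c[0] = 2×2 = 4; c[1] = 2×2 + -2×2 = 0; c[2] = 2×3 + -2×2 + 3×2 = 8; c[3] = -2×3 + 3×2 = 0; c[4] = 3×3 = 9. Result coefficients: [4, 0, 8, 0, 9] → 4 + 8z^2 + 9z^4

4 + 8z^2 + 9z^4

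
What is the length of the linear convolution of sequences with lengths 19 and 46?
Linear/full convolution length: m + n - 1 = 19 + 46 - 1 = 64

64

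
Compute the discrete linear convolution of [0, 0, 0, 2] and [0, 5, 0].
y[0] = 0×0 = 0; y[1] = 0×5 + 0×0 = 0; y[2] = 0×0 + 0×5 + 0×0 = 0; y[3] = 0×0 + 0×5 + 2×0 = 0; y[4] = 0×0 + 2×5 = 10; y[5] = 2×0 = 0

[0, 0, 0, 0, 10, 0]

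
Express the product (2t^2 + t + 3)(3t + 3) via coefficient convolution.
Ascending coefficients: a = [3, 1, 2], b = [3, 3]. c[0] = 3×3 = 9; c[1] = 3×3 + 1×3 = 12; c[2] = 1×3 + 2×3 = 9; c[3] = 2×3 = 6. Result coefficients: [9, 12, 9, 6] → 6t^3 + 9t^2 + 12t + 9

6t^3 + 9t^2 + 12t + 9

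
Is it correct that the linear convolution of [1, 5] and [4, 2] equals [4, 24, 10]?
Recompute linear convolution of [1, 5] and [4, 2]: y[0] = 1×4 = 4; y[1] = 1×2 + 5×4 = 22; y[2] = 5×2 = 10 → [4, 22, 10]. Compare to given [4, 24, 10]: they differ at index 1: given 24, correct 22, so answer: No

No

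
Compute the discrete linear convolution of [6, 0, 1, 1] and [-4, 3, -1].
y[0] = 6×-4 = -24; y[1] = 6×3 + 0×-4 = 18; y[2] = 6×-1 + 0×3 + 1×-4 = -10; y[3] = 0×-1 + 1×3 + 1×-4 = -1; y[4] = 1×-1 + 1×3 = 2; y[5] = 1×-1 = -1

[-24, 18, -10, -1, 2, -1]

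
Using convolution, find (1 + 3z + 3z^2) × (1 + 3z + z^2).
Ascending coefficients: a = [1, 3, 3], b = [1, 3, 1]. c[0] = 1×1 = 1; c[1] = 1×3 + 3×1 = 6; c[2] = 1×1 + 3×3 + 3×1 = 13; c[3] = 3×1 + 3×3 = 12; c[4] = 3×1 = 3. Result coefficients: [1, 6, 13, 12, 3] → 1 + 6z + 13z^2 + 12z^3 + 3z^4

1 + 6z + 13z^2 + 12z^3 + 3z^4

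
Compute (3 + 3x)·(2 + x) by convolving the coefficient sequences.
Ascending coefficients: a = [3, 3], b = [2, 1]. c[0] = 3×2 = 6; c[1] = 3×1 + 3×2 = 9; c[2] = 3×1 = 3. Result coefficients: [6, 9, 3] → 6 + 9x + 3x^2

6 + 9x + 3x^2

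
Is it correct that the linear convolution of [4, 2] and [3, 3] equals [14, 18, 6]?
Recompute linear convolution of [4, 2] and [3, 3]: y[0] = 4×3 = 12; y[1] = 4×3 + 2×3 = 18; y[2] = 2×3 = 6 → [12, 18, 6]. Compare to given [14, 18, 6]: they differ at index 0: given 14, correct 12, so answer: No

No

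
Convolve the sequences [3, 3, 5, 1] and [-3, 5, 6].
y[0] = 3×-3 = -9; y[1] = 3×5 + 3×-3 = 6; y[2] = 3×6 + 3×5 + 5×-3 = 18; y[3] = 3×6 + 5×5 + 1×-3 = 40; y[4] = 5×6 + 1×5 = 35; y[5] = 1×6 = 6

[-9, 6, 18, 40, 35, 6]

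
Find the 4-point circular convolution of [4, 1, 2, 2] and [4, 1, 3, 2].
Use y[k] = Σ_j s[j]·t[(k-j) mod 4]. y[0] = 4×4 + 1×2 + 2×3 + 2×1 = 26; y[1] = 4×1 + 1×4 + 2×2 + 2×3 = 18; y[2] = 4×3 + 1×1 + 2×4 + 2×2 = 25; y[3] = 4×2 + 1×3 + 2×1 + 2×4 = 21. Result: [26, 18, 25, 21]

[26, 18, 25, 21]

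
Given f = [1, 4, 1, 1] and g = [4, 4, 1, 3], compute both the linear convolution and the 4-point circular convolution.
Linear: y_lin[0] = 1×4 = 4; y_lin[1] = 1×4 + 4×4 = 20; y_lin[2] = 1×1 + 4×4 + 1×4 = 21; y_lin[3] = 1×3 + 4×1 + 1×4 + 1×4 = 15; y_lin[4] = 4×3 + 1×1 + 1×4 = 17; y_lin[5] = 1×3 + 1×1 = 4; y_lin[6] = 1×3 = 3 → [4, 20, 21, 15, 17, 4, 3]. Circular (length 4): y[0] = 1×4 + 4×3 + 1×1 + 1×4 = 21; y[1] = 1×4 + 4×4 + 1×3 + 1×1 = 24; y[2] = 1×1 + 4×4 + 1×4 + 1×3 = 24; y[3] = 1×3 + 4×1 + 1×4 + 1×4 = 15 → [21, 24, 24, 15]

Linear: [4, 20, 21, 15, 17, 4, 3], Circular: [21, 24, 24, 15]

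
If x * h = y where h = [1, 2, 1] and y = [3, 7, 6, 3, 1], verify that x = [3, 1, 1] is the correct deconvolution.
Forward-compute [3, 1, 1] * [1, 2, 1]: y[0] = 3×1 = 3; y[1] = 3×2 + 1×1 = 7; y[2] = 3×1 + 1×2 + 1×1 = 6; y[3] = 1×1 + 1×2 = 3; y[4] = 1×1 = 1 → [3, 7, 6, 3, 1]. Matches given y = [3, 7, 6, 3, 1], so verified.

Verified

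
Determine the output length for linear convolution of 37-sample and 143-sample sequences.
Linear/full convolution length: m + n - 1 = 37 + 143 - 1 = 179

179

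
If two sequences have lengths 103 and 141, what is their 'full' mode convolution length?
Linear/full convolution length: m + n - 1 = 103 + 141 - 1 = 243

243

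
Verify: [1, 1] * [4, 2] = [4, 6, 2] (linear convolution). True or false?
Recompute linear convolution of [1, 1] and [4, 2]: y[0] = 1×4 = 4; y[1] = 1×2 + 1×4 = 6; y[2] = 1×2 = 2 → [4, 6, 2]. Given [4, 6, 2] matches, so answer: Yes

Yes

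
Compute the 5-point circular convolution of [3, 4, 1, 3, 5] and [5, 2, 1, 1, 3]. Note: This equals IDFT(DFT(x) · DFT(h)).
Either evaluate y[k] = Σ_j x[j]·h[(k-j) mod 5] directly, or use IDFT(DFT(x) · DFT(h)). y[0] = 3×5 + 4×3 + 1×1 + 3×1 + 5×2 = 41; y[1] = 3×2 + 4×5 + 1×3 + 3×1 + 5×1 = 37; y[2] = 3×1 + 4×2 + 1×5 + 3×3 + 5×1 = 30; y[3] = 3×1 + 4×1 + 1×2 + 3×5 + 5×3 = 39; y[4] = 3×3 + 4×1 + 1×1 + 3×2 + 5×5 = 45. Result: [41, 37, 30, 39, 45]

[41, 37, 30, 39, 45]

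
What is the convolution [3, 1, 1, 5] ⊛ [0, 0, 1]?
y[0] = 3×0 = 0; y[1] = 3×0 + 1×0 = 0; y[2] = 3×1 + 1×0 + 1×0 = 3; y[3] = 1×1 + 1×0 + 5×0 = 1; y[4] = 1×1 + 5×0 = 1; y[5] = 5×1 = 5

[0, 0, 3, 1, 1, 5]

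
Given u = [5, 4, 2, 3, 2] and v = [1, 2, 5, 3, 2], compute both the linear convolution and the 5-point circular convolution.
Linear: y_lin[0] = 5×1 = 5; y_lin[1] = 5×2 + 4×1 = 14; y_lin[2] = 5×5 + 4×2 + 2×1 = 35; y_lin[3] = 5×3 + 4×5 + 2×2 + 3×1 = 42; y_lin[4] = 5×2 + 4×3 + 2×5 + 3×2 + 2×1 = 40; y_lin[5] = 4×2 + 2×3 + 3×5 + 2×2 = 33; y_lin[6] = 2×2 + 3×3 + 2×5 = 23; y_lin[7] = 3×2 + 2×3 = 12; y_lin[8] = 2×2 = 4 → [5, 14, 35, 42, 40, 33, 23, 12, 4]. Circular (length 5): y[0] = 5×1 + 4×2 + 2×3 + 3×5 + 2×2 = 38; y[1] = 5×2 + 4×1 + 2×2 + 3×3 + 2×5 = 37; y[2] = 5×5 + 4×2 + 2×1 + 3×2 + 2×3 = 47; y[3] = 5×3 + 4×5 + 2×2 + 3×1 + 2×2 = 46; y[4] = 5×2 + 4×3 + 2×5 + 3×2 + 2×1 = 40 → [38, 37, 47, 46, 40]

Linear: [5, 14, 35, 42, 40, 33, 23, 12, 4], Circular: [38, 37, 47, 46, 40]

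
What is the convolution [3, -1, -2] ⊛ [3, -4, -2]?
y[0] = 3×3 = 9; y[1] = 3×-4 + -1×3 = -15; y[2] = 3×-2 + -1×-4 + -2×3 = -8; y[3] = -1×-2 + -2×-4 = 10; y[4] = -2×-2 = 4

[9, -15, -8, 10, 4]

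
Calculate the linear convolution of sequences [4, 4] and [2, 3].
y[0] = 4×2 = 8; y[1] = 4×3 + 4×2 = 20; y[2] = 4×3 = 12

[8, 20, 12]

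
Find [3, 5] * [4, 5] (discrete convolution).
y[0] = 3×4 = 12; y[1] = 3×5 + 5×4 = 35; y[2] = 5×5 = 25

[12, 35, 25]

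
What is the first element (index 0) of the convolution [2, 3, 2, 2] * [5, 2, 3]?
Use y[k] = Σ_i a[i]·b[k-i] at k=0. y[0] = 2×5 = 10

10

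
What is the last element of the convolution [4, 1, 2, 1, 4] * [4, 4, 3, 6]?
Use y[k] = Σ_i a[i]·b[k-i] at k=7. y[7] = 4×6 = 24

24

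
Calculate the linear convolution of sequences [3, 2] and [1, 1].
y[0] = 3×1 = 3; y[1] = 3×1 + 2×1 = 5; y[2] = 2×1 = 2

[3, 5, 2]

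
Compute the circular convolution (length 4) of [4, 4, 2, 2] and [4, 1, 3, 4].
Use y[k] = Σ_j f[j]·g[(k-j) mod 4]. y[0] = 4×4 + 4×4 + 2×3 + 2×1 = 40; y[1] = 4×1 + 4×4 + 2×4 + 2×3 = 34; y[2] = 4×3 + 4×1 + 2×4 + 2×4 = 32; y[3] = 4×4 + 4×3 + 2×1 + 2×4 = 38. Result: [40, 34, 32, 38]

[40, 34, 32, 38]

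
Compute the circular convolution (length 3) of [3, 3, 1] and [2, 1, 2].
Use y[k] = Σ_j s[j]·t[(k-j) mod 3]. y[0] = 3×2 + 3×2 + 1×1 = 13; y[1] = 3×1 + 3×2 + 1×2 = 11; y[2] = 3×2 + 3×1 + 1×2 = 11. Result: [13, 11, 11]

[13, 11, 11]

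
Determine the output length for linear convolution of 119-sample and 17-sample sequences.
Linear/full convolution length: m + n - 1 = 119 + 17 - 1 = 135

135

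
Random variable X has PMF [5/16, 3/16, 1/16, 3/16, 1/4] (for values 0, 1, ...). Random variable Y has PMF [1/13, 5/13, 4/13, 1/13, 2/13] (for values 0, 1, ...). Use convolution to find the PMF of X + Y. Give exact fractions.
P(X+Y=k) = Σ_i P(X=i)·P(Y=k-i) — a convolution of [5/16, 3/16, 1/16, 3/16, 1/4] and [1/13, 5/13, 4/13, 1/13, 2/13]. P(X+Y=0) = (5/16)×(1/13) = 5/208; P(X+Y=1) = (5/16)×(5/13) + (3/16)×(1/13) = 25/208 + 3/208 = 7/52; P(X+Y=2) = (5/16)×(4/13) + (3/16)×(5/13) + (1/16)×(1/13) = 5/52 + 15/208 + 1/208 = 9/52; P(X+Y=3) = (5/16)×(1/13) + (3/16)×(4/13) + (1/16)×(5/13) + (3/16)×(1/13) = 5/208 + 3/52 + 5/208 + 3/208 = 25/208; P(X+Y=4) = (5/16)×(2/13) + (3/16)×(1/13) + (1/16)×(4/13) + (3/16)×(5/13) + (1/4)×(1/13) = 5/104 + 3/208 + 1/52 + 15/208 + 1/52 = 9/52; P(X+Y=5) = (3/16)×(2/13) + (1/16)×(1/13) + (3/16)×(4/13) + (1/4)×(5/13) = 3/104 + 1/208 + 3/52 + 5/52 = 3/16; P(X+Y=6) = (1/16)×(2/13) + (3/16)×(1/13) + (1/4)×(4/13) = 1/104 + 3/208 + 1/13 = 21/208; P(X+Y=7) = (3/16)×(2/13) + (1/4)×(1/13) = 3/104 + 1/52 = 5/104; P(X+Y=8) = (1/4)×(2/13) = 1/26. PMF: [5/208, 7/52, 9/52, 25/208, 9/52, 3/16, 21/208, 5/104, 1/26] (sums to 1 ✓)

[5/208, 7/52, 9/52, 25/208, 9/52, 3/16, 21/208, 5/104, 1/26]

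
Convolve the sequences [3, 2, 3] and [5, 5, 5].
y[0] = 3×5 = 15; y[1] = 3×5 + 2×5 = 25; y[2] = 3×5 + 2×5 + 3×5 = 40; y[3] = 2×5 + 3×5 = 25; y[4] = 3×5 = 15

[15, 25, 40, 25, 15]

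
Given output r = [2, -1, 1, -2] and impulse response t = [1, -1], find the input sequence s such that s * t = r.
Deconvolve r=[2, -1, 1, -2] by t=[1, -1]. Since t[0]=1, solve forward: s[0] = r[0] / 1 = 2; s[1] = (r[1] - 2×-1) / 1 = 1; s[2] = (r[2] - 1×-1) / 1 = 2. So s = [2, 1, 2]. Check by forward convolution: r[0] = 2×1 = 2; r[1] = 2×-1 + 1×1 = -1; r[2] = 1×-1 + 2×1 = 1; r[3] = 2×-1 = -2

[2, 1, 2]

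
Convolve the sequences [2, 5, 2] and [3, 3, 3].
y[0] = 2×3 = 6; y[1] = 2×3 + 5×3 = 21; y[2] = 2×3 + 5×3 + 2×3 = 27; y[3] = 5×3 + 2×3 = 21; y[4] = 2×3 = 6

[6, 21, 27, 21, 6]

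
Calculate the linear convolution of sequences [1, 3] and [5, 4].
y[0] = 1×5 = 5; y[1] = 1×4 + 3×5 = 19; y[2] = 3×4 = 12

[5, 19, 12]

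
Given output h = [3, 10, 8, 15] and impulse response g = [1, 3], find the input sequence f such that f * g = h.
Deconvolve h=[3, 10, 8, 15] by g=[1, 3]. Since g[0]=1, solve forward: f[0] = h[0] / 1 = 3; f[1] = (h[1] - 3×3) / 1 = 1; f[2] = (h[2] - 1×3) / 1 = 5. So f = [3, 1, 5]. Check by forward convolution: h[0] = 3×1 = 3; h[1] = 3×3 + 1×1 = 10; h[2] = 1×3 + 5×1 = 8; h[3] = 5×3 = 15

[3, 1, 5]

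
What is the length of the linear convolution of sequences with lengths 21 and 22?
Linear/full convolution length: m + n - 1 = 21 + 22 - 1 = 42

42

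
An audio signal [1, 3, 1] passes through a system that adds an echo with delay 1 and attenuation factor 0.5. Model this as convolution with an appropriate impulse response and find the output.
Direct-path + delayed-attenuated-path model → impulse response h = [1, 0.5] (1 at lag 0, 0.5 at lag 1). Output y[n] = x[n] + 0.5·x[n - 1] (with x[n] = 0 outside 0..2): y[0] = 1 + 0.5×0 = 1; y[1] = 3 + 0.5×1 = 3.5; y[2] = 1 + 0.5×3 = 2.5; y[3] = 0 + 0.5×1 = 0.5. So y = [1, 3.5, 2.5, 0.5]

[1, 3.5, 2.5, 0.5]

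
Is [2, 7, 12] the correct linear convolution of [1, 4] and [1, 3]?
Recompute linear convolution of [1, 4] and [1, 3]: y[0] = 1×1 = 1; y[1] = 1×3 + 4×1 = 7; y[2] = 4×3 = 12 → [1, 7, 12]. Compare to given [2, 7, 12]: they differ at index 0: given 2, correct 1, so answer: No

No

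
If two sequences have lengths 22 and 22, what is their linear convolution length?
Linear/full convolution length: m + n - 1 = 22 + 22 - 1 = 43

43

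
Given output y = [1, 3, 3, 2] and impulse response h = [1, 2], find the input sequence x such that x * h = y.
Deconvolve y=[1, 3, 3, 2] by h=[1, 2]. Since h[0]=1, solve forward: x[0] = y[0] / 1 = 1; x[1] = (y[1] - 1×2) / 1 = 1; x[2] = (y[2] - 1×2) / 1 = 1. So x = [1, 1, 1]. Check by forward convolution: y[0] = 1×1 = 1; y[1] = 1×2 + 1×1 = 3; y[2] = 1×2 + 1×1 = 3; y[3] = 1×2 = 2

[1, 1, 1]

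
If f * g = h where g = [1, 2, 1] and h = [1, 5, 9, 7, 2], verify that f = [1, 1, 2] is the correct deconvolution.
Forward-compute [1, 1, 2] * [1, 2, 1]: h[0] = 1×1 = 1; h[1] = 1×2 + 1×1 = 3; h[2] = 1×1 + 1×2 + 2×1 = 5; h[3] = 1×1 + 2×2 = 5; h[4] = 2×1 = 2 → [1, 3, 5, 5, 2]. Does not match given h = [1, 5, 9, 7, 2].

Not verified. [1, 1, 2] * [1, 2, 1] = [1, 3, 5, 5, 2], which differs from [1, 5, 9, 7, 2] at index 1.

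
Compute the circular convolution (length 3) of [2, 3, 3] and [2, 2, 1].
Use y[k] = Σ_j a[j]·b[(k-j) mod 3]. y[0] = 2×2 + 3×1 + 3×2 = 13; y[1] = 2×2 + 3×2 + 3×1 = 13; y[2] = 2×1 + 3×2 + 3×2 = 14. Result: [13, 13, 14]

[13, 13, 14]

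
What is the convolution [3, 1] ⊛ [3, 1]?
y[0] = 3×3 = 9; y[1] = 3×1 + 1×3 = 6; y[2] = 1×1 = 1

[9, 6, 1]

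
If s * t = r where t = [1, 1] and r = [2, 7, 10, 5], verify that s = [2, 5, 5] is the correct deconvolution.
Forward-compute [2, 5, 5] * [1, 1]: r[0] = 2×1 = 2; r[1] = 2×1 + 5×1 = 7; r[2] = 5×1 + 5×1 = 10; r[3] = 5×1 = 5 → [2, 7, 10, 5]. Matches given r = [2, 7, 10, 5], so verified.

Verified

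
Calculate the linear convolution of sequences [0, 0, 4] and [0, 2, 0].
y[0] = 0×0 = 0; y[1] = 0×2 + 0×0 = 0; y[2] = 0×0 + 0×2 + 4×0 = 0; y[3] = 0×0 + 4×2 = 8; y[4] = 4×0 = 0

[0, 0, 0, 8, 0]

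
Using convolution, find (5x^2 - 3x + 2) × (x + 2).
Ascending coefficients: a = [2, -3, 5], b = [2, 1]. c[0] = 2×2 = 4; c[1] = 2×1 + -3×2 = -4; c[2] = -3×1 + 5×2 = 7; c[3] = 5×1 = 5. Result coefficients: [4, -4, 7, 5] → 5x^3 + 7x^2 - 4x + 4

5x^3 + 7x^2 - 4x + 4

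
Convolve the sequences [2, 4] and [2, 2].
y[0] = 2×2 = 4; y[1] = 2×2 + 4×2 = 12; y[2] = 4×2 = 8

[4, 12, 8]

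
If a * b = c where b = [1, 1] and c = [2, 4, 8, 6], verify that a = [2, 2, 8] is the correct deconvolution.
Forward-compute [2, 2, 8] * [1, 1]: c[0] = 2×1 = 2; c[1] = 2×1 + 2×1 = 4; c[2] = 2×1 + 8×1 = 10; c[3] = 8×1 = 8 → [2, 4, 10, 8]. Does not match given c = [2, 4, 8, 6].

Not verified. [2, 2, 8] * [1, 1] = [2, 4, 10, 8], which differs from [2, 4, 8, 6] at index 2.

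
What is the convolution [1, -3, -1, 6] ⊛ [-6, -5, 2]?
y[0] = 1×-6 = -6; y[1] = 1×-5 + -3×-6 = 13; y[2] = 1×2 + -3×-5 + -1×-6 = 23; y[3] = -3×2 + -1×-5 + 6×-6 = -37; y[4] = -1×2 + 6×-5 = -32; y[5] = 6×2 = 12

[-6, 13, 23, -37, -32, 12]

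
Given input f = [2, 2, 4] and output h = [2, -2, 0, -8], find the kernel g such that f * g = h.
Output length 4 = len(f) + len(g) - 1 ⇒ len(g) = 2. Solve g forward using g[k] = (h[k] - Σ_{i≥1} f[i]·g[k-i]) / f[0]: g[0] = h[0] / f[0] = 2 / 2 = 1; g[1] = (h[1] - 2×1) / f[0] = (-2 - 2×1) / 2 = -2. So g = [1, -2]. Forward-check [2, 2, 4] * [1, -2]: h[0] = 2×1 = 2; h[1] = 2×-2 + 2×1 = -2; h[2] = 2×-2 + 4×1 = 0; h[3] = 4×-2 = -8 → [2, -2, 0, -8] ✓

[1, -2]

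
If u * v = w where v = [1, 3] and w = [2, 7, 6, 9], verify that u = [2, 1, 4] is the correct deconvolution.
Forward-compute [2, 1, 4] * [1, 3]: w[0] = 2×1 = 2; w[1] = 2×3 + 1×1 = 7; w[2] = 1×3 + 4×1 = 7; w[3] = 4×3 = 12 → [2, 7, 7, 12]. Does not match given w = [2, 7, 6, 9].

Not verified. [2, 1, 4] * [1, 3] = [2, 7, 7, 12], which differs from [2, 7, 6, 9] at index 2.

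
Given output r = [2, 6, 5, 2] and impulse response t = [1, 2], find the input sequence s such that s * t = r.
Deconvolve r=[2, 6, 5, 2] by t=[1, 2]. Since t[0]=1, solve forward: s[0] = r[0] / 1 = 2; s[1] = (r[1] - 2×2) / 1 = 2; s[2] = (r[2] - 2×2) / 1 = 1. So s = [2, 2, 1]. Check by forward convolution: r[0] = 2×1 = 2; r[1] = 2×2 + 2×1 = 6; r[2] = 2×2 + 1×1 = 5; r[3] = 1×2 = 2

[2, 2, 1]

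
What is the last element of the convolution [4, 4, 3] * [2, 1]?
Use y[k] = Σ_i a[i]·b[k-i] at k=3. y[3] = 3×1 = 3

3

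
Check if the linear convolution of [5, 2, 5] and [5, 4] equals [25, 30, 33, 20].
Recompute linear convolution of [5, 2, 5] and [5, 4]: y[0] = 5×5 = 25; y[1] = 5×4 + 2×5 = 30; y[2] = 2×4 + 5×5 = 33; y[3] = 5×4 = 20 → [25, 30, 33, 20]. Given [25, 30, 33, 20] matches, so answer: Yes

Yes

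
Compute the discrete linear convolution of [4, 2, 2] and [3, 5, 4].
y[0] = 4×3 = 12; y[1] = 4×5 + 2×3 = 26; y[2] = 4×4 + 2×5 + 2×3 = 32; y[3] = 2×4 + 2×5 = 18; y[4] = 2×4 = 8

[12, 26, 32, 18, 8]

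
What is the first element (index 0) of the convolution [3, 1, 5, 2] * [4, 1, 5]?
Use y[k] = Σ_i a[i]·b[k-i] at k=0. y[0] = 3×4 = 12

12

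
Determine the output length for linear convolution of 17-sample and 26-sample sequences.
Linear/full convolution length: m + n - 1 = 17 + 26 - 1 = 42

42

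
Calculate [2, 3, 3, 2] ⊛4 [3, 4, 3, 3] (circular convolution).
Use y[k] = Σ_j f[j]·g[(k-j) mod 4]. y[0] = 2×3 + 3×3 + 3×3 + 2×4 = 32; y[1] = 2×4 + 3×3 + 3×3 + 2×3 = 32; y[2] = 2×3 + 3×4 + 3×3 + 2×3 = 33; y[3] = 2×3 + 3×3 + 3×4 + 2×3 = 33. Result: [32, 32, 33, 33]

[32, 32, 33, 33]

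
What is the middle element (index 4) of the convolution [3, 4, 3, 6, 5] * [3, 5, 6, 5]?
Use y[k] = Σ_i a[i]·b[k-i] at k=4. y[4] = 4×5 + 3×6 + 6×5 + 5×3 = 83

83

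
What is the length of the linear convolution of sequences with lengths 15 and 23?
Linear/full convolution length: m + n - 1 = 15 + 23 - 1 = 37

37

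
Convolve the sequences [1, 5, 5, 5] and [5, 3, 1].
y[0] = 1×5 = 5; y[1] = 1×3 + 5×5 = 28; y[2] = 1×1 + 5×3 + 5×5 = 41; y[3] = 5×1 + 5×3 + 5×5 = 45; y[4] = 5×1 + 5×3 = 20; y[5] = 5×1 = 5

[5, 28, 41, 45, 20, 5]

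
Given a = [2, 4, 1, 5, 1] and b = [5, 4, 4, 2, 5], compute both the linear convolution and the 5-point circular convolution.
Linear: y_lin[0] = 2×5 = 10; y_lin[1] = 2×4 + 4×5 = 28; y_lin[2] = 2×4 + 4×4 + 1×5 = 29; y_lin[3] = 2×2 + 4×4 + 1×4 + 5×5 = 49; y_lin[4] = 2×5 + 4×2 + 1×4 + 5×4 + 1×5 = 47; y_lin[5] = 4×5 + 1×2 + 5×4 + 1×4 = 46; y_lin[6] = 1×5 + 5×2 + 1×4 = 19; y_lin[7] = 5×5 + 1×2 = 27; y_lin[8] = 1×5 = 5 → [10, 28, 29, 49, 47, 46, 19, 27, 5]. Circular (length 5): y[0] = 2×5 + 4×5 + 1×2 + 5×4 + 1×4 = 56; y[1] = 2×4 + 4×5 + 1×5 + 5×2 + 1×4 = 47; y[2] = 2×4 + 4×4 + 1×5 + 5×5 + 1×2 = 56; y[3] = 2×2 + 4×4 + 1×4 + 5×5 + 1×5 = 54; y[4] = 2×5 + 4×2 + 1×4 + 5×4 + 1×5 = 47 → [56, 47, 56, 54, 47]

Linear: [10, 28, 29, 49, 47, 46, 19, 27, 5], Circular: [56, 47, 56, 54, 47]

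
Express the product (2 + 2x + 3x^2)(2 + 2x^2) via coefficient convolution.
Ascending coefficients: a = [2, 2, 3], b = [2, 0, 2]. c[0] = 2×2 = 4; c[1] = 2×0 + 2×2 = 4; c[2] = 2×2 + 2×0 + 3×2 = 10; c[3] = 2×2 + 3×0 = 4; c[4] = 3×2 = 6. Result coefficients: [4, 4, 10, 4, 6] → 4 + 4x + 10x^2 + 4x^3 + 6x^4

4 + 4x + 10x^2 + 4x^3 + 6x^4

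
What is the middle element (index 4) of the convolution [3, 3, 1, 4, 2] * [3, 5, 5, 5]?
Use y[k] = Σ_i a[i]·b[k-i] at k=4. y[4] = 3×5 + 1×5 + 4×5 + 2×3 = 46

46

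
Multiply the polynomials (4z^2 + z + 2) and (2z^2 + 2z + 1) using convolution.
Ascending coefficients: a = [2, 1, 4], b = [1, 2, 2]. c[0] = 2×1 = 2; c[1] = 2×2 + 1×1 = 5; c[2] = 2×2 + 1×2 + 4×1 = 10; c[3] = 1×2 + 4×2 = 10; c[4] = 4×2 = 8. Result coefficients: [2, 5, 10, 10, 8] → 8z^4 + 10z^3 + 10z^2 + 5z + 2

8z^4 + 10z^3 + 10z^2 + 5z + 2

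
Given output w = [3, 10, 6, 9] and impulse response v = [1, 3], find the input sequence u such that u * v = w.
Deconvolve w=[3, 10, 6, 9] by v=[1, 3]. Since v[0]=1, solve forward: u[0] = w[0] / 1 = 3; u[1] = (w[1] - 3×3) / 1 = 1; u[2] = (w[2] - 1×3) / 1 = 3. So u = [3, 1, 3]. Check by forward convolution: w[0] = 3×1 = 3; w[1] = 3×3 + 1×1 = 10; w[2] = 1×3 + 3×1 = 6; w[3] = 3×3 = 9

[3, 1, 3]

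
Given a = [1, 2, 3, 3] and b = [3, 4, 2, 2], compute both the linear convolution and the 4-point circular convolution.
Linear: y_lin[0] = 1×3 = 3; y_lin[1] = 1×4 + 2×3 = 10; y_lin[2] = 1×2 + 2×4 + 3×3 = 19; y_lin[3] = 1×2 + 2×2 + 3×4 + 3×3 = 27; y_lin[4] = 2×2 + 3×2 + 3×4 = 22; y_lin[5] = 3×2 + 3×2 = 12; y_lin[6] = 3×2 = 6 → [3, 10, 19, 27, 22, 12, 6]. Circular (length 4): y[0] = 1×3 + 2×2 + 3×2 + 3×4 = 25; y[1] = 1×4 + 2×3 + 3×2 + 3×2 = 22; y[2] = 1×2 + 2×4 + 3×3 + 3×2 = 25; y[3] = 1×2 + 2×2 + 3×4 + 3×3 = 27 → [25, 22, 25, 27]

Linear: [3, 10, 19, 27, 22, 12, 6], Circular: [25, 22, 25, 27]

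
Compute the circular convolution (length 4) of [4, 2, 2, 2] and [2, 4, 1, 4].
Use y[k] = Σ_j f[j]·g[(k-j) mod 4]. y[0] = 4×2 + 2×4 + 2×1 + 2×4 = 26; y[1] = 4×4 + 2×2 + 2×4 + 2×1 = 30; y[2] = 4×1 + 2×4 + 2×2 + 2×4 = 24; y[3] = 4×4 + 2×1 + 2×4 + 2×2 = 30. Result: [26, 30, 24, 30]

[26, 30, 24, 30]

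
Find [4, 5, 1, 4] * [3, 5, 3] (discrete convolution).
y[0] = 4×3 = 12; y[1] = 4×5 + 5×3 = 35; y[2] = 4×3 + 5×5 + 1×3 = 40; y[3] = 5×3 + 1×5 + 4×3 = 32; y[4] = 1×3 + 4×5 = 23; y[5] = 4×3 = 12

[12, 35, 40, 32, 23, 12]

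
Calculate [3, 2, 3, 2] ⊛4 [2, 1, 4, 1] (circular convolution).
Use y[k] = Σ_j x[j]·h[(k-j) mod 4]. y[0] = 3×2 + 2×1 + 3×4 + 2×1 = 22; y[1] = 3×1 + 2×2 + 3×1 + 2×4 = 18; y[2] = 3×4 + 2×1 + 3×2 + 2×1 = 22; y[3] = 3×1 + 2×4 + 3×1 + 2×2 = 18. Result: [22, 18, 22, 18]

[22, 18, 22, 18]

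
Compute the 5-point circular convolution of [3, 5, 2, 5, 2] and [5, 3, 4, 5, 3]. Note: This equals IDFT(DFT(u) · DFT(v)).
Either evaluate y[k] = Σ_j u[j]·v[(k-j) mod 5] directly, or use IDFT(DFT(u) · DFT(v)). y[0] = 3×5 + 5×3 + 2×5 + 5×4 + 2×3 = 66; y[1] = 3×3 + 5×5 + 2×3 + 5×5 + 2×4 = 73; y[2] = 3×4 + 5×3 + 2×5 + 5×3 + 2×5 = 62; y[3] = 3×5 + 5×4 + 2×3 + 5×5 + 2×3 = 72; y[4] = 3×3 + 5×5 + 2×4 + 5×3 + 2×5 = 67. Result: [66, 73, 62, 72, 67]

[66, 73, 62, 72, 67]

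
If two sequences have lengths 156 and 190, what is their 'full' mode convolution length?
Linear/full convolution length: m + n - 1 = 156 + 190 - 1 = 345

345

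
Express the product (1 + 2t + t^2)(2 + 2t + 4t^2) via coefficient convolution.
Ascending coefficients: a = [1, 2, 1], b = [2, 2, 4]. c[0] = 1×2 = 2; c[1] = 1×2 + 2×2 = 6; c[2] = 1×4 + 2×2 + 1×2 = 10; c[3] = 2×4 + 1×2 = 10; c[4] = 1×4 = 4. Result coefficients: [2, 6, 10, 10, 4] → 2 + 6t + 10t^2 + 10t^3 + 4t^4

2 + 6t + 10t^2 + 10t^3 + 4t^4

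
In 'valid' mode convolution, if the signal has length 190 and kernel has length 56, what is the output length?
'Valid' mode counts only positions where the kernel fully overlaps the signal: m - n + 1 = 190 - 56 + 1 = 135

135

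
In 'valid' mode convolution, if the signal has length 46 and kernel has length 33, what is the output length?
'Valid' mode counts only positions where the kernel fully overlaps the signal: m - n + 1 = 46 - 33 + 1 = 14

14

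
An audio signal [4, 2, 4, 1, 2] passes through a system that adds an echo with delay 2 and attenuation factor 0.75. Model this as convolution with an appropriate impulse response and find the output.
Direct-path + delayed-attenuated-path model → impulse response h = [1, 0, 0.75] (1 at lag 0, 0.75 at lag 2). Output y[n] = x[n] + 0.75·x[n - 2] (with x[n] = 0 outside 0..4): y[0] = 4 + 0.75×0 = 4; y[1] = 2 + 0.75×0 = 2; y[2] = 4 + 0.75×4 = 7.0; y[3] = 1 + 0.75×2 = 2.5; y[4] = 2 + 0.75×4 = 5.0; y[5] = 0 + 0.75×1 = 0.75; y[6] = 0 + 0.75×2 = 1.5. So y = [4, 2, 7.0, 2.5, 5.0, 0.75, 1.5]

[4, 2, 7.0, 2.5, 5.0, 0.75, 1.5]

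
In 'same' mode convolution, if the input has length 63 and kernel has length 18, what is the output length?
'Same' mode returns an output with the same length as the input: 63

63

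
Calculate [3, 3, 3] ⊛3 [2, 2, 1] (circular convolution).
Use y[k] = Σ_j s[j]·t[(k-j) mod 3]. y[0] = 3×2 + 3×1 + 3×2 = 15; y[1] = 3×2 + 3×2 + 3×1 = 15; y[2] = 3×1 + 3×2 + 3×2 = 15. Result: [15, 15, 15]

[15, 15, 15]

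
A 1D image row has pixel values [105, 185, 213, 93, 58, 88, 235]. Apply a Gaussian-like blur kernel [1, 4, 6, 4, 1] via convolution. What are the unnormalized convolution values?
Convolve image row [105, 185, 213, 93, 58, 88, 235] with kernel [1, 4, 6, 4, 1]: y[0] = 105×1 = 105; y[1] = 105×4 + 185×1 = 605; y[2] = 105×6 + 185×4 + 213×1 = 1583; y[3] = 105×4 + 185×6 + 213×4 + 93×1 = 2475; y[4] = 105×1 + 185×4 + 213×6 + 93×4 + 58×1 = 2553; y[5] = 185×1 + 213×4 + 93×6 + 58×4 + 88×1 = 1915; y[6] = 213×1 + 93×4 + 58×6 + 88×4 + 235×1 = 1520; y[7] = 93×1 + 58×4 + 88×6 + 235×4 = 1793; y[8] = 58×1 + 88×4 + 235×6 = 1820; y[9] = 88×1 + 235×4 = 1028; y[10] = 235×1 = 235 → [105, 605, 1583, 2475, 2553, 1915, 1520, 1793, 1820, 1028, 235]. Normalization factor = sum(kernel) = 16.

[105, 605, 1583, 2475, 2553, 1915, 1520, 1793, 1820, 1028, 235]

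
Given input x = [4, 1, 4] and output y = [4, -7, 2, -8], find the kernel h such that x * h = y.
Output length 4 = len(x) + len(h) - 1 ⇒ len(h) = 2. Solve h forward using h[k] = (y[k] - Σ_{i≥1} x[i]·h[k-i]) / x[0]: h[0] = y[0] / x[0] = 4 / 4 = 1; h[1] = (y[1] - 1×1) / x[0] = (-7 - 1×1) / 4 = -2. So h = [1, -2]. Forward-check [4, 1, 4] * [1, -2]: y[0] = 4×1 = 4; y[1] = 4×-2 + 1×1 = -7; y[2] = 1×-2 + 4×1 = 2; y[3] = 4×-2 = -8 → [4, -7, 2, -8] ✓

[1, -2]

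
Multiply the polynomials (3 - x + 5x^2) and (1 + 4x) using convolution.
Ascending coefficients: a = [3, -1, 5], b = [1, 4]. c[0] = 3×1 = 3; c[1] = 3×4 + -1×1 = 11; c[2] = -1×4 + 5×1 = 1; c[3] = 5×4 = 20. Result coefficients: [3, 11, 1, 20] → 3 + 11x + x^2 + 20x^3

3 + 11x + x^2 + 20x^3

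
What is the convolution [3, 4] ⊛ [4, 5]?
y[0] = 3×4 = 12; y[1] = 3×5 + 4×4 = 31; y[2] = 4×5 = 20

[12, 31, 20]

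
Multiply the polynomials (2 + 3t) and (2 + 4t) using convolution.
Ascending coefficients: a = [2, 3], b = [2, 4]. c[0] = 2×2 = 4; c[1] = 2×4 + 3×2 = 14; c[2] = 3×4 = 12. Result coefficients: [4, 14, 12] → 4 + 14t + 12t^2

4 + 14t + 12t^2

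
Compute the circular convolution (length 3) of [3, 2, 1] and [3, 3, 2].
Use y[k] = Σ_j a[j]·b[(k-j) mod 3]. y[0] = 3×3 + 2×2 + 1×3 = 16; y[1] = 3×3 + 2×3 + 1×2 = 17; y[2] = 3×2 + 2×3 + 1×3 = 15. Result: [16, 17, 15]

[16, 17, 15]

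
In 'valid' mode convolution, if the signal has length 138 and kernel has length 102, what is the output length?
'Valid' mode counts only positions where the kernel fully overlaps the signal: m - n + 1 = 138 - 102 + 1 = 37

37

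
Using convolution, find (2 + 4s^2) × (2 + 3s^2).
Ascending coefficients: a = [2, 0, 4], b = [2, 0, 3]. c[0] = 2×2 = 4; c[1] = 2×0 + 0×2 = 0; c[2] = 2×3 + 0×0 + 4×2 = 14; c[3] = 0×3 + 4×0 = 0; c[4] = 4×3 = 12. Result coefficients: [4, 0, 14, 0, 12] → 4 + 14s^2 + 12s^4

4 + 14s^2 + 12s^4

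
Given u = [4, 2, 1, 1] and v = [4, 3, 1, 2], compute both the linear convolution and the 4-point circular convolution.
Linear: y_lin[0] = 4×4 = 16; y_lin[1] = 4×3 + 2×4 = 20; y_lin[2] = 4×1 + 2×3 + 1×4 = 14; y_lin[3] = 4×2 + 2×1 + 1×3 + 1×4 = 17; y_lin[4] = 2×2 + 1×1 + 1×3 = 8; y_lin[5] = 1×2 + 1×1 = 3; y_lin[6] = 1×2 = 2 → [16, 20, 14, 17, 8, 3, 2]. Circular (length 4): y[0] = 4×4 + 2×2 + 1×1 + 1×3 = 24; y[1] = 4×3 + 2×4 + 1×2 + 1×1 = 23; y[2] = 4×1 + 2×3 + 1×4 + 1×2 = 16; y[3] = 4×2 + 2×1 + 1×3 + 1×4 = 17 → [24, 23, 16, 17]

Linear: [16, 20, 14, 17, 8, 3, 2], Circular: [24, 23, 16, 17]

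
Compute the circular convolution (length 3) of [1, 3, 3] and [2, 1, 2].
Use y[k] = Σ_j a[j]·b[(k-j) mod 3]. y[0] = 1×2 + 3×2 + 3×1 = 11; y[1] = 1×1 + 3×2 + 3×2 = 13; y[2] = 1×2 + 3×1 + 3×2 = 11. Result: [11, 13, 11]

[11, 13, 11]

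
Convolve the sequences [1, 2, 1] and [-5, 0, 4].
y[0] = 1×-5 = -5; y[1] = 1×0 + 2×-5 = -10; y[2] = 1×4 + 2×0 + 1×-5 = -1; y[3] = 2×4 + 1×0 = 8; y[4] = 1×4 = 4

[-5, -10, -1, 8, 4]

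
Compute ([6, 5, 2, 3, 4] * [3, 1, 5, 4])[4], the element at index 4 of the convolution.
Use y[k] = Σ_i a[i]·b[k-i] at k=4. y[4] = 5×4 + 2×5 + 3×1 + 4×3 = 45

45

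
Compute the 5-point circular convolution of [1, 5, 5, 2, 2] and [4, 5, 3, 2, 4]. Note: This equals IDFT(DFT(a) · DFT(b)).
Either evaluate y[k] = Σ_j a[j]·b[(k-j) mod 5] directly, or use IDFT(DFT(a) · DFT(b)). y[0] = 1×4 + 5×4 + 5×2 + 2×3 + 2×5 = 50; y[1] = 1×5 + 5×4 + 5×4 + 2×2 + 2×3 = 55; y[2] = 1×3 + 5×5 + 5×4 + 2×4 + 2×2 = 60; y[3] = 1×2 + 5×3 + 5×5 + 2×4 + 2×4 = 58; y[4] = 1×4 + 5×2 + 5×3 + 2×5 + 2×4 = 47. Result: [50, 55, 60, 58, 47]

[50, 55, 60, 58, 47]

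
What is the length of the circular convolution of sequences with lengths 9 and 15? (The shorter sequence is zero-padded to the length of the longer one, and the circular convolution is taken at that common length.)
Circular convolution (zero-padding the shorter input) has length max(m, n) = max(9, 15) = 15

15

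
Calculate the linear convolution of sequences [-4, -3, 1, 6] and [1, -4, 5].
y[0] = -4×1 = -4; y[1] = -4×-4 + -3×1 = 13; y[2] = -4×5 + -3×-4 + 1×1 = -7; y[3] = -3×5 + 1×-4 + 6×1 = -13; y[4] = 1×5 + 6×-4 = -19; y[5] = 6×5 = 30

[-4, 13, -7, -13, -19, 30]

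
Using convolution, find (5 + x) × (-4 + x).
Ascending coefficients: a = [5, 1], b = [-4, 1]. c[0] = 5×-4 = -20; c[1] = 5×1 + 1×-4 = 1; c[2] = 1×1 = 1. Result coefficients: [-20, 1, 1] → -20 + x + x^2

-20 + x + x^2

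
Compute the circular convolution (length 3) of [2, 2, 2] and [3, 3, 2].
Use y[k] = Σ_j f[j]·g[(k-j) mod 3]. y[0] = 2×3 + 2×2 + 2×3 = 16; y[1] = 2×3 + 2×3 + 2×2 = 16; y[2] = 2×2 + 2×3 + 2×3 = 16. Result: [16, 16, 16]

[16, 16, 16]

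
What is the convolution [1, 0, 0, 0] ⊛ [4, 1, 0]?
y[0] = 1×4 = 4; y[1] = 1×1 + 0×4 = 1; y[2] = 1×0 + 0×1 + 0×4 = 0; y[3] = 0×0 + 0×1 + 0×4 = 0; y[4] = 0×0 + 0×1 = 0; y[5] = 0×0 = 0

[4, 1, 0, 0, 0, 0]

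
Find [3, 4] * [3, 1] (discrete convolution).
y[0] = 3×3 = 9; y[1] = 3×1 + 4×3 = 15; y[2] = 4×1 = 4

[9, 15, 4]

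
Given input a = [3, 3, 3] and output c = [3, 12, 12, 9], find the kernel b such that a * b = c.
Output length 4 = len(a) + len(b) - 1 ⇒ len(b) = 2. Solve b forward using b[k] = (c[k] - Σ_{i≥1} a[i]·b[k-i]) / a[0]: b[0] = c[0] / a[0] = 3 / 3 = 1; b[1] = (c[1] - 3×1) / a[0] = (12 - 3×1) / 3 = 3. So b = [1, 3]. Forward-check [3, 3, 3] * [1, 3]: c[0] = 3×1 = 3; c[1] = 3×3 + 3×1 = 12; c[2] = 3×3 + 3×1 = 12; c[3] = 3×3 = 9 → [3, 12, 12, 9] ✓

[1, 3]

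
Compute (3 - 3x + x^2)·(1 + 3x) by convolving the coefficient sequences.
Ascending coefficients: a = [3, -3, 1], b = [1, 3]. c[0] = 3×1 = 3; c[1] = 3×3 + -3×1 = 6; c[2] = -3×3 + 1×1 = -8; c[3] = 1×3 = 3. Result coefficients: [3, 6, -8, 3] → 3 + 6x - 8x^2 + 3x^3

3 + 6x - 8x^2 + 3x^3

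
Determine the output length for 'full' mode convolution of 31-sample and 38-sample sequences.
Linear/full convolution length: m + n - 1 = 31 + 38 - 1 = 68

68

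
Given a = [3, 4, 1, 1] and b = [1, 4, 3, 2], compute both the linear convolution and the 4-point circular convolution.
Linear: y_lin[0] = 3×1 = 3; y_lin[1] = 3×4 + 4×1 = 16; y_lin[2] = 3×3 + 4×4 + 1×1 = 26; y_lin[3] = 3×2 + 4×3 + 1×4 + 1×1 = 23; y_lin[4] = 4×2 + 1×3 + 1×4 = 15; y_lin[5] = 1×2 + 1×3 = 5; y_lin[6] = 1×2 = 2 → [3, 16, 26, 23, 15, 5, 2]. Circular (length 4): y[0] = 3×1 + 4×2 + 1×3 + 1×4 = 18; y[1] = 3×4 + 4×1 + 1×2 + 1×3 = 21; y[2] = 3×3 + 4×4 + 1×1 + 1×2 = 28; y[3] = 3×2 + 4×3 + 1×4 + 1×1 = 23 → [18, 21, 28, 23]

Linear: [3, 16, 26, 23, 15, 5, 2], Circular: [18, 21, 28, 23]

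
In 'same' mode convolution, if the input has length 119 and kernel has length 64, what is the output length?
'Same' mode returns an output with the same length as the input: 119

119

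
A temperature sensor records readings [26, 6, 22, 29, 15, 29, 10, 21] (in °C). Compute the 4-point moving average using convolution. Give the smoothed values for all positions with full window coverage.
4-point moving average kernel = [1, 1, 1, 1]. Apply in 'valid' mode (full window coverage): avg[0] = (26 + 6 + 22 + 29) / 4 = 20.75; avg[1] = (6 + 22 + 29 + 15) / 4 = 18.0; avg[2] = (22 + 29 + 15 + 29) / 4 = 23.75; avg[3] = (29 + 15 + 29 + 10) / 4 = 20.75; avg[4] = (15 + 29 + 10 + 21) / 4 = 18.75. Smoothed values: [20.75, 18.0, 23.75, 20.75, 18.75]

[20.75, 18.0, 23.75, 20.75, 18.75]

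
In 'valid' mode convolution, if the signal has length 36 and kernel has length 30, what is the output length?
'Valid' mode counts only positions where the kernel fully overlaps the signal: m - n + 1 = 36 - 30 + 1 = 7

7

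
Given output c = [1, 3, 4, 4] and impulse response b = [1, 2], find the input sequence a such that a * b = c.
Deconvolve c=[1, 3, 4, 4] by b=[1, 2]. Since b[0]=1, solve forward: a[0] = c[0] / 1 = 1; a[1] = (c[1] - 1×2) / 1 = 1; a[2] = (c[2] - 1×2) / 1 = 2. So a = [1, 1, 2]. Check by forward convolution: c[0] = 1×1 = 1; c[1] = 1×2 + 1×1 = 3; c[2] = 1×2 + 2×1 = 4; c[3] = 2×2 = 4

[1, 1, 2]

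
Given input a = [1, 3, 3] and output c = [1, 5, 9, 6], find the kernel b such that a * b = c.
Output length 4 = len(a) + len(b) - 1 ⇒ len(b) = 2. Solve b forward using b[k] = (c[k] - Σ_{i≥1} a[i]·b[k-i]) / a[0]: b[0] = c[0] / a[0] = 1 / 1 = 1; b[1] = (c[1] - 3×1) / a[0] = (5 - 3×1) / 1 = 2. So b = [1, 2]. Forward-check [1, 3, 3] * [1, 2]: c[0] = 1×1 = 1; c[1] = 1×2 + 3×1 = 5; c[2] = 3×2 + 3×1 = 9; c[3] = 3×2 = 6 → [1, 5, 9, 6] ✓

[1, 2]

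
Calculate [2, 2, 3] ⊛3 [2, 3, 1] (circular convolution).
Use y[k] = Σ_j a[j]·b[(k-j) mod 3]. y[0] = 2×2 + 2×1 + 3×3 = 15; y[1] = 2×3 + 2×2 + 3×1 = 13; y[2] = 2×1 + 2×3 + 3×2 = 14. Result: [15, 13, 14]

[15, 13, 14]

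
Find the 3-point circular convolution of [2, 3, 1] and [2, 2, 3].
Use y[k] = Σ_j f[j]·g[(k-j) mod 3]. y[0] = 2×2 + 3×3 + 1×2 = 15; y[1] = 2×2 + 3×2 + 1×3 = 13; y[2] = 2×3 + 3×2 + 1×2 = 14. Result: [15, 13, 14]

[15, 13, 14]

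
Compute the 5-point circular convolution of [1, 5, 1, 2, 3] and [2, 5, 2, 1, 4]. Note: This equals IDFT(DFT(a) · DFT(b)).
Either evaluate y[k] = Σ_j a[j]·b[(k-j) mod 5] directly, or use IDFT(DFT(a) · DFT(b)). y[0] = 1×2 + 5×4 + 1×1 + 2×2 + 3×5 = 42; y[1] = 1×5 + 5×2 + 1×4 + 2×1 + 3×2 = 27; y[2] = 1×2 + 5×5 + 1×2 + 2×4 + 3×1 = 40; y[3] = 1×1 + 5×2 + 1×5 + 2×2 + 3×4 = 32; y[4] = 1×4 + 5×1 + 1×2 + 2×5 + 3×2 = 27. Result: [42, 27, 40, 32, 27]

[42, 27, 40, 32, 27]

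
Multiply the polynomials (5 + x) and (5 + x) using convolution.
Ascending coefficients: a = [5, 1], b = [5, 1]. c[0] = 5×5 = 25; c[1] = 5×1 + 1×5 = 10; c[2] = 1×1 = 1. Result coefficients: [25, 10, 1] → 25 + 10x + x^2

25 + 10x + x^2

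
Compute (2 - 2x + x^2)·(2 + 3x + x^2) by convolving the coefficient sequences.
Ascending coefficients: a = [2, -2, 1], b = [2, 3, 1]. c[0] = 2×2 = 4; c[1] = 2×3 + -2×2 = 2; c[2] = 2×1 + -2×3 + 1×2 = -2; c[3] = -2×1 + 1×3 = 1; c[4] = 1×1 = 1. Result coefficients: [4, 2, -2, 1, 1] → 4 + 2x - 2x^2 + x^3 + x^4

4 + 2x - 2x^2 + x^3 + x^4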